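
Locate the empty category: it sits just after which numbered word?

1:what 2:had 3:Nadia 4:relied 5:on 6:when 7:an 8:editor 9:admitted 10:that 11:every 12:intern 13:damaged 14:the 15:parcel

5

The displaced element is "what" (word 1).
It functions as the object of the preposition "on" of "relied", so the gap sits immediately after word 5 ("on").
Base order: Nadia had relied on what when an editor admitted that every intern damaged the parcel.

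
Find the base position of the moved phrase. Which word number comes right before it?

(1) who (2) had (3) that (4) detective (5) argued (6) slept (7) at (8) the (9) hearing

The displaced element is "who" (word 1).
It is linked across 1 clause boundary (Ø).
It functions as the subject of "slept", so the gap sits immediately after word 5 ("argued").
Base order: That detective had argued that who slept at the hearing.

5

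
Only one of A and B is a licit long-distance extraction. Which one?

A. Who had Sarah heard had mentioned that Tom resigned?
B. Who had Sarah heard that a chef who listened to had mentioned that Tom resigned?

In B, the wh-phrase is extracted from inside a complex-NP island (relative clause) (introduced by "who"), which blocks movement.
In A, the extraction path crosses only that-complement boundaries, which are transparent.
So A is grammatical.

A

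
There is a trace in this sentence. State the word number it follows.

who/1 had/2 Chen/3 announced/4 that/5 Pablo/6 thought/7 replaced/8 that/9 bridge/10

7

The displaced element is "who" (word 1).
It is linked across 2 clause boundaries (that → Ø).
It functions as the subject of "replaced", so the gap sits immediately after word 7 ("thought").
Base order: Chen had announced that Pablo thought who replaced that bridge.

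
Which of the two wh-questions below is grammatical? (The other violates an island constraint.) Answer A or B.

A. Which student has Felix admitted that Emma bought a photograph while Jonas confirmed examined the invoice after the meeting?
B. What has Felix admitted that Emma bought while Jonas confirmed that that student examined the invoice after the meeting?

In A, the wh-phrase is extracted from inside an adjunct island (introduced by "while"), which blocks movement.
In B, the extraction path crosses only that-complement boundaries, which are transparent.
So B is grammatical.

B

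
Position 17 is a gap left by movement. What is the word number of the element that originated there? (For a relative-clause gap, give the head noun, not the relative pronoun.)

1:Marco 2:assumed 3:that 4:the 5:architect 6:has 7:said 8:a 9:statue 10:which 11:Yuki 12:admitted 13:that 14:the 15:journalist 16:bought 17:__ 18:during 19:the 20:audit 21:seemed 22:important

The gap at 17 is the object of "bought", inside a relative clause.
The relative pronoun is "which" (word 10); it is bound by the head noun immediately before it.
Its filler is the head noun "statue", at word 9.

9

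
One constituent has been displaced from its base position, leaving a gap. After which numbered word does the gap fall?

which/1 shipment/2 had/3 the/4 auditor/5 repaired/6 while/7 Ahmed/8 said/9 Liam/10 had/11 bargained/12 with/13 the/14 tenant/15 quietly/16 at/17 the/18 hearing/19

6

The displaced element is "which shipment" (word 2).
It functions as the direct object of "repaired", so the gap sits immediately after word 6 ("repaired").
Base order: The auditor had repaired which shipment while Ahmed said Liam had bargained with the tenant quietly at the hearing.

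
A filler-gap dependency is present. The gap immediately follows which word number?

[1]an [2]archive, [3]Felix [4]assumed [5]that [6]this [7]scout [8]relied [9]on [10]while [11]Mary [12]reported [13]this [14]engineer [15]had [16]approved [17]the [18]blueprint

9

The displaced element is "an archive" (word 2).
It is linked across 1 clause boundary (that).
It functions as the object of the preposition "on" of "relied", so the gap sits immediately after word 9 ("on").
Base order: Felix assumed that this scout relied on an archive while Mary reported this engineer had approved the blueprint.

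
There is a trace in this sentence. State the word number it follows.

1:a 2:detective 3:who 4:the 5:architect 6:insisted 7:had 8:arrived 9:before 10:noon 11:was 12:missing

The displaced element is "a detective" (word 2).
It is linked across 1 clause boundary (Ø).
It functions as the subject of "arrived", so the gap sits immediately after word 6 ("insisted").
Base order: The architect insisted that a detective had arrived before noon.

6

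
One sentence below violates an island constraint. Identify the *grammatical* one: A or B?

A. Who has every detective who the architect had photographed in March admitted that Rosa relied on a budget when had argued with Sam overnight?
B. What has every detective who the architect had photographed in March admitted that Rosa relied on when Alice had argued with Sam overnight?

B

In A, the wh-phrase is extracted from inside an adjunct island (introduced by "when"), which blocks movement.
In B, the extraction path crosses only that-complement boundaries, which are transparent.
So B is grammatical.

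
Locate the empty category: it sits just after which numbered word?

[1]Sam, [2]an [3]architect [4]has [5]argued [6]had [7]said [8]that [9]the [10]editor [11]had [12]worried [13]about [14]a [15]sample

The displaced element is "Sam" (word 1).
It is linked across 1 clause boundary (Ø).
It functions as the subject of "said", so the gap sits immediately after word 5 ("argued").
Base order: An architect has argued Sam had said that the editor had worried about a sample.

5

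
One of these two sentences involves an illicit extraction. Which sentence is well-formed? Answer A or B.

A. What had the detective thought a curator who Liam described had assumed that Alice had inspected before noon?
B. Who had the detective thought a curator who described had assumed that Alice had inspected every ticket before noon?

In B, the wh-phrase is extracted from inside a complex-NP island (relative clause) (introduced by "who"), which blocks movement.
In A, the extraction path crosses only that-complement boundaries, which are transparent.
So A is grammatical.

A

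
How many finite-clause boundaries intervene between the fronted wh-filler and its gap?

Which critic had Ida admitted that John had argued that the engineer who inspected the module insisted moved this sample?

"which critic" is extracted from the subject of "moved".
Boundaries crossed, outermost first: [that], [that], [Ø] — 3 in total.

3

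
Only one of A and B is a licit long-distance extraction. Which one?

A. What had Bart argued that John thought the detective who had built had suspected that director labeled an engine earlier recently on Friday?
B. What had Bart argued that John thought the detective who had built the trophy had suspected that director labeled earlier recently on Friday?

B

In A, the wh-phrase is extracted from inside a complex-NP island (relative clause) (introduced by "who"), which blocks movement.
In B, the extraction path crosses only that-complement boundaries, which are transparent.
So B is grammatical.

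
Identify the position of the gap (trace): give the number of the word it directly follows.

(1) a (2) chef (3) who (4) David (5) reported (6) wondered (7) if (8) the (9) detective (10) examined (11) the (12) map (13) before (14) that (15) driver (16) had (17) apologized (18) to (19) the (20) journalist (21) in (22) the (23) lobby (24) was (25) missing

The displaced element is "a chef" (word 2).
It is linked across 1 clause boundary (Ø).
It functions as the subject of "wondered", so the gap sits immediately after word 5 ("reported").
Base order: David reported that a chef wondered if the detective examined the map before that driver had apologized to the journalist in the lobby.

5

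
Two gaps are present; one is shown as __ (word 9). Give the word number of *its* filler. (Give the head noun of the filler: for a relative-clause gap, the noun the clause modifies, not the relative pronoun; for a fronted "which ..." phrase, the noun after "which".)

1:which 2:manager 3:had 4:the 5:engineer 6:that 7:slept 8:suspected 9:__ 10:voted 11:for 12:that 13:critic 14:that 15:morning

2

The marked gap is the subject of "voted".
Its filler is the fronted wh-phrase "which manager", at word 2.
(The other dependency links word 5 to a gap after word 6.)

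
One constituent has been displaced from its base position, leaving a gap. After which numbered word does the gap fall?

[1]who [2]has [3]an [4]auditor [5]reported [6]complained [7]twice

5

The displaced element is "who" (word 1).
It is linked across 1 clause boundary (Ø).
It functions as the subject of "complained", so the gap sits immediately after word 5 ("reported").
Base order: An auditor has reported that who complained twice.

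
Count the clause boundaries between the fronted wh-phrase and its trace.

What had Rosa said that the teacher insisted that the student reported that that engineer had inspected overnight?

3

"what" is extracted from the object of "inspected".
Boundaries crossed, outermost first: [that], [that], [that] — 3 in total.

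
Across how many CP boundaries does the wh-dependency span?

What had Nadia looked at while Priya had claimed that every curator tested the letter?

"what" originates inside the matrix clause — no clause boundary is crossed.

0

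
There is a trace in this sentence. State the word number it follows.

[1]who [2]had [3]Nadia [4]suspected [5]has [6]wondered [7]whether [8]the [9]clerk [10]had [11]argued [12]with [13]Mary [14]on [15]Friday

4

The displaced element is "who" (word 1).
It is linked across 1 clause boundary (Ø).
It functions as the subject of "wondered", so the gap sits immediately after word 4 ("suspected").
Base order: Nadia had suspected that who has wondered whether the clerk had argued with Mary on Friday.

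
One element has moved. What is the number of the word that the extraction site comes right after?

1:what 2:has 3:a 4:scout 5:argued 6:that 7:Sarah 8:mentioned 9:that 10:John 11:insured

The displaced element is "what" (word 1).
It is linked across 2 clause boundaries (that → that).
It functions as the direct object of "insured", so the gap sits immediately after word 11 ("insured").
Base order: A scout has argued that Sarah mentioned that John insured what.

11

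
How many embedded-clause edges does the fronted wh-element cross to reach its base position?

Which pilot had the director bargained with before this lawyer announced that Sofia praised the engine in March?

"which pilot" originates inside the matrix clause — no clause boundary is crossed.

0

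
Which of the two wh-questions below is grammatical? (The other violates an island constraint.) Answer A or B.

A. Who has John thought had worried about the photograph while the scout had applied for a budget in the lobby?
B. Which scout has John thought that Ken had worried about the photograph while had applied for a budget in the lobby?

In B, the wh-phrase is extracted from inside an adjunct island (introduced by "while"), which blocks movement.
In A, the extraction path crosses only that-complement boundaries, which are transparent.
So A is grammatical.

A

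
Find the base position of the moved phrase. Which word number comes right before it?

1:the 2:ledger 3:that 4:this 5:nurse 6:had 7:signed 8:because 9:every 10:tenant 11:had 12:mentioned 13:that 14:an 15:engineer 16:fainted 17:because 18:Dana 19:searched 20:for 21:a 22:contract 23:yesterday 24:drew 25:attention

The displaced element is "the ledger" (word 2).
It functions as the direct object of "signed", so the gap sits immediately after word 7 ("signed").
Base order: This nurse had signed the ledger because every tenant had mentioned that an engineer fainted because Dana searched for a contract yesterday.

7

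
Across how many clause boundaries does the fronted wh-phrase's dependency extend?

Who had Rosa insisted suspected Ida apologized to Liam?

"who" is extracted from the subject of "suspected".
Boundaries crossed, outermost first: [Ø] — 1 in total.

1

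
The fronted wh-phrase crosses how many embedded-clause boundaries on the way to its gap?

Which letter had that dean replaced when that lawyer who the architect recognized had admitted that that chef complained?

"which letter" originates inside the matrix clause — no clause boundary is crossed.

0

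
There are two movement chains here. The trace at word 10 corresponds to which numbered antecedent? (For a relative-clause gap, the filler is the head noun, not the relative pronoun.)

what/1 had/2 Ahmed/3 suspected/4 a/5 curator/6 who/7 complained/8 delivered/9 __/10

1

The marked gap is the direct object of "delivered".
Its filler is the fronted wh-phrase "what", at word 1.
(The other dependency links word 6 to a gap after word 7.)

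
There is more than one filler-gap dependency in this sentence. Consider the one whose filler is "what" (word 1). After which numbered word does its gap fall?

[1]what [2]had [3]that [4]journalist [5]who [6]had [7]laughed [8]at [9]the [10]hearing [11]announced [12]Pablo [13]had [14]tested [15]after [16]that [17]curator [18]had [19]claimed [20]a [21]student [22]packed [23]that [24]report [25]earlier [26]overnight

14

The displaced element is "what" (word 1).
It is linked across 1 clause boundary (Ø).
It functions as the direct object of "tested", so the gap sits immediately after word 14 ("tested").
Base order: That journalist who had laughed at the hearing had announced Pablo had tested what after that curator had claimed a student packed that report earlier overnight.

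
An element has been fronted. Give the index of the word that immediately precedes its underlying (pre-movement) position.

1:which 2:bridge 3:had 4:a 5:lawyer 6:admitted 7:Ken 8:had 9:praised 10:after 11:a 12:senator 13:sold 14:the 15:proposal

9

The displaced element is "which bridge" (word 2).
It is linked across 1 clause boundary (Ø).
It functions as the direct object of "praised", so the gap sits immediately after word 9 ("praised").
Base order: A lawyer had admitted Ken had praised which bridge after a senator sold the proposal.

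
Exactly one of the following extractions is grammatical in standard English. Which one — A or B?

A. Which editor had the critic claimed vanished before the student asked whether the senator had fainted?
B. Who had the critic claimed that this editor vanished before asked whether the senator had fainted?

In B, the wh-phrase is extracted from inside an adjunct island (introduced by "before"), which blocks movement.
In A, the extraction path crosses only that-complement boundaries, which are transparent.
So A is grammatical.

A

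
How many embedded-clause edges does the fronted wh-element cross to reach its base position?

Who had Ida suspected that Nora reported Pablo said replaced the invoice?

3

"who" is extracted from the subject of "replaced".
Boundaries crossed, outermost first: [that], [Ø], [Ø] — 3 in total.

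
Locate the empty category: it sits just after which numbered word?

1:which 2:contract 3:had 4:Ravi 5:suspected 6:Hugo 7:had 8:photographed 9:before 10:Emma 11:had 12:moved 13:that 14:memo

8

The displaced element is "which contract" (word 2).
It is linked across 1 clause boundary (Ø).
It functions as the direct object of "photographed", so the gap sits immediately after word 8 ("photographed").
Base order: Ravi had suspected Hugo had photographed which contract before Emma had moved that memo.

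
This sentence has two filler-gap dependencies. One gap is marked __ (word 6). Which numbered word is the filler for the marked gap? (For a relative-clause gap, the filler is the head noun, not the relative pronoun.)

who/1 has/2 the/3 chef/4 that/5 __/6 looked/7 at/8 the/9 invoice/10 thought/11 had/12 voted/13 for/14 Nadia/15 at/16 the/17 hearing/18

4

The marked gap is inside the relative clause, the subject of "looked".
Its filler is the head noun "chef" (via "that"), at word 4.
(The other dependency links word 1 to a gap after word 11.)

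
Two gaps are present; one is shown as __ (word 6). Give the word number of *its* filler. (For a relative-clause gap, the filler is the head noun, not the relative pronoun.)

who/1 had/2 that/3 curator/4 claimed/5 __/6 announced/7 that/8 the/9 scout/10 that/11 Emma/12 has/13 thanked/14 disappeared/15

1

The marked gap is the subject of "announced".
Its filler is the fronted wh-phrase "who", at word 1.
(The other dependency links word 10 to a gap after word 14.)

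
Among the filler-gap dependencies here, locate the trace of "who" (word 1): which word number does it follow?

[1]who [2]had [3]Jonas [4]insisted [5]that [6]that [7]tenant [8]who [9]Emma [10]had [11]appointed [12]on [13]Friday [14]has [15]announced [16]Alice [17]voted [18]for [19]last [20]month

18

The displaced element is "who" (word 1).
It is linked across 2 clause boundaries (that → Ø).
It functions as the object of the preposition "for" of "voted", so the gap sits immediately after word 18 ("for").
Base order: Jonas had insisted that that tenant who Emma had appointed on Friday has announced Alice voted for who last month.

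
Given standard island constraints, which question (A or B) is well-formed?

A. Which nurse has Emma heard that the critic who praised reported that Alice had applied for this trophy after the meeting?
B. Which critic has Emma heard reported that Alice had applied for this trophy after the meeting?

B

In A, the wh-phrase is extracted from inside a complex-NP island (relative clause) (introduced by "who"), which blocks movement.
In B, the extraction path crosses only that-complement boundaries, which are transparent.
So B is grammatical.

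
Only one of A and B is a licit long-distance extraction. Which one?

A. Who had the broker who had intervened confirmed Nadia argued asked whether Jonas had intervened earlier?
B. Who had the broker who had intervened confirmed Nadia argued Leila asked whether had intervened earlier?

A

In B, the wh-phrase is extracted from inside a wh-island (introduced by "whether"), which blocks movement.
In A, the extraction path crosses only that-complement boundaries, which are transparent.
So A is grammatical.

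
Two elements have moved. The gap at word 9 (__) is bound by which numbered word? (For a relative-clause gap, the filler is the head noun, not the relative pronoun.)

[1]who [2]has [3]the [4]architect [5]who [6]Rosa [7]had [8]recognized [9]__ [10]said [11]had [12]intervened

4

The marked gap is inside the relative clause, the direct object of "recognized".
Its filler is the head noun "architect" (via "who"), at word 4.
(The other dependency links word 1 to a gap after word 10.)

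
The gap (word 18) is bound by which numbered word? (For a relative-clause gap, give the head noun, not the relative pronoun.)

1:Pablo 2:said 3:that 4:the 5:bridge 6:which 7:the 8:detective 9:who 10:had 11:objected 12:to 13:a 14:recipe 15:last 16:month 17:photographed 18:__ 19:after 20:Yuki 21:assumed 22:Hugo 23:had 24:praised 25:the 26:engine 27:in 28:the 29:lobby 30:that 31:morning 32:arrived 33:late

The gap at 18 is the object of "photographed", inside a relative clause.
The relative pronoun is "which" (word 6); it is bound by the head noun immediately before it.
Its filler is the head noun "bridge", at word 5.

5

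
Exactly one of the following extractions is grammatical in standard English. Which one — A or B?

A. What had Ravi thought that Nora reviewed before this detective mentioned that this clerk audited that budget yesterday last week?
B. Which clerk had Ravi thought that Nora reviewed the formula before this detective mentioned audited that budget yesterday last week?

In B, the wh-phrase is extracted from inside an adjunct island (introduced by "before"), which blocks movement.
In A, the extraction path crosses only that-complement boundaries, which are transparent.
So A is grammatical.

A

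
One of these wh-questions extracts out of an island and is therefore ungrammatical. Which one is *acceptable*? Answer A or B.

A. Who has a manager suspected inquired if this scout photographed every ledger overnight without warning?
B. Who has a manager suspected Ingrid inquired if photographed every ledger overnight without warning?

A

In B, the wh-phrase is extracted from inside a wh-island (introduced by "if"), which blocks movement.
In A, the extraction path crosses only that-complement boundaries, which are transparent.
So A is grammatical.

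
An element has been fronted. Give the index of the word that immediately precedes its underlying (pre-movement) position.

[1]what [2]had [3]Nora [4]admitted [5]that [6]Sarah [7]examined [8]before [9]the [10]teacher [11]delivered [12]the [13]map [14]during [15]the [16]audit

The displaced element is "what" (word 1).
It is linked across 1 clause boundary (that).
It functions as the direct object of "examined", so the gap sits immediately after word 7 ("examined").
Base order: Nora had admitted that Sarah examined what before the teacher delivered the map during the audit.

7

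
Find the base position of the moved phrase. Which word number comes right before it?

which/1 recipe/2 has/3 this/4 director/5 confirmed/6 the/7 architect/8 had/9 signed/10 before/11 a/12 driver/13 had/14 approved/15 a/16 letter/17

The displaced element is "which recipe" (word 2).
It is linked across 1 clause boundary (Ø).
It functions as the direct object of "signed", so the gap sits immediately after word 10 ("signed").
Base order: This director has confirmed the architect had signed which recipe before a driver had approved a letter.

10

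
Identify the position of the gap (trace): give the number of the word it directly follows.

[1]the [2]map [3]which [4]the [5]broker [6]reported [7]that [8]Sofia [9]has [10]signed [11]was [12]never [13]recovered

10

The displaced element is "the map" (word 2).
It is linked across 1 clause boundary (that).
It functions as the direct object of "signed", so the gap sits immediately after word 10 ("signed").
Base order: The broker reported that Sofia has signed the map.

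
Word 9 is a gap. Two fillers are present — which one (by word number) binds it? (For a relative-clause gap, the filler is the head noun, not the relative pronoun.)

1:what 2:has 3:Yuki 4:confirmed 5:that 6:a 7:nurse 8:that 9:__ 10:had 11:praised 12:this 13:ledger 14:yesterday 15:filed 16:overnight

The marked gap is inside the relative clause, the subject of "praised".
Its filler is the head noun "nurse" (via "that"), at word 7.
(The other dependency links word 1 to a gap after word 15.)

7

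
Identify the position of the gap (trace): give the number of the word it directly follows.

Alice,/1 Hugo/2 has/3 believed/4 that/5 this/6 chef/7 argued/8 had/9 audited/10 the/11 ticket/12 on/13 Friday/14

The displaced element is "Alice" (word 1).
It is linked across 2 clause boundaries (that → Ø).
It functions as the subject of "audited", so the gap sits immediately after word 8 ("argued").
Base order: Hugo has believed that this chef argued that Alice had audited the ticket on Friday.

8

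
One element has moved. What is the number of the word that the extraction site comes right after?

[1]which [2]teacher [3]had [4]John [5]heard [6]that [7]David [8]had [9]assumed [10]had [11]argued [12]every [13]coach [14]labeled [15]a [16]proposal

9

The displaced element is "which teacher" (word 2).
It is linked across 2 clause boundaries (that → Ø).
It functions as the subject of "argued", so the gap sits immediately after word 9 ("assumed").
Base order: John had heard that David had assumed which teacher had argued every coach labeled a proposal.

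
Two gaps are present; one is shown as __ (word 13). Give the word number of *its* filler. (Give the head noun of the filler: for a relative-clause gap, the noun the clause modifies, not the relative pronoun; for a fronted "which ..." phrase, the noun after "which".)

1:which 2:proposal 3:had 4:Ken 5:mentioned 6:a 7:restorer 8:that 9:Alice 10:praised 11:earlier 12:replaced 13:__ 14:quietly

The marked gap is the direct object of "replaced".
Its filler is the fronted wh-phrase "which proposal", at word 2.
(The other dependency links word 7 to a gap after word 10.)

2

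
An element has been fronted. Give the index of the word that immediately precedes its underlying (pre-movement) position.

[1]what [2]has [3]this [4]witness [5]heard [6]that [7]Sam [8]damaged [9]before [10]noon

8

The displaced element is "what" (word 1).
It is linked across 1 clause boundary (that).
It functions as the direct object of "damaged", so the gap sits immediately after word 8 ("damaged").
Base order: This witness has heard that Sam damaged what before noon.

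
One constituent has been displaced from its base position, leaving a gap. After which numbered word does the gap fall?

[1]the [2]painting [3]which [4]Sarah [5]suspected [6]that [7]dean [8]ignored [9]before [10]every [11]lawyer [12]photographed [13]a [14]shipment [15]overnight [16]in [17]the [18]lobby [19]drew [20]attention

The displaced element is "the painting" (word 2).
It is linked across 1 clause boundary (Ø).
It functions as the direct object of "ignored", so the gap sits immediately after word 8 ("ignored").
Base order: Sarah suspected that dean ignored the painting before every lawyer photographed a shipment overnight in the lobby.

8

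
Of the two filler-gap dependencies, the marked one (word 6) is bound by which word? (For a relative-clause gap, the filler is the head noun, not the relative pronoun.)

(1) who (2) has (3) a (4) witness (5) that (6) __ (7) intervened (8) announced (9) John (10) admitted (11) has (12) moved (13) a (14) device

The marked gap is inside the relative clause, the subject of "intervened".
Its filler is the head noun "witness" (via "that"), at word 4.
(The other dependency links word 1 to a gap after word 10.)

4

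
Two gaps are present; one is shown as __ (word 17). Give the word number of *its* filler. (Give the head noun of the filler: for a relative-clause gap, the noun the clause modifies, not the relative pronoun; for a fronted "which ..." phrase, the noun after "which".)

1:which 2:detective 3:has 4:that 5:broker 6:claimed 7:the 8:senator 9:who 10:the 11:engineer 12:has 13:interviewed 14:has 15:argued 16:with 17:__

2

The marked gap is the object of the preposition "with" of "argued".
Its filler is the fronted wh-phrase "which detective", at word 2.
(The other dependency links word 8 to a gap after word 13.)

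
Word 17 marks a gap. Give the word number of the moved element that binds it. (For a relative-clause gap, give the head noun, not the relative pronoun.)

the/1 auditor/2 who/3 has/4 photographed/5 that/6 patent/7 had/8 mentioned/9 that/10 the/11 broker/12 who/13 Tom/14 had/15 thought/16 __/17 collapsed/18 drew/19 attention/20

The gap at 17 is the subject of "collapsed", inside a relative clause.
The relative pronoun is "who" (word 13); it is bound by the head noun immediately before it.
Its filler is the head noun "broker", at word 12.

12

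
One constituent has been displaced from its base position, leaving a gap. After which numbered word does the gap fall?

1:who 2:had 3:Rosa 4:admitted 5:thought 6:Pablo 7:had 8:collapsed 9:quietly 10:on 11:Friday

4

The displaced element is "who" (word 1).
It is linked across 1 clause boundary (Ø).
It functions as the subject of "thought", so the gap sits immediately after word 4 ("admitted").
Base order: Rosa had admitted that who thought Pablo had collapsed quietly on Friday.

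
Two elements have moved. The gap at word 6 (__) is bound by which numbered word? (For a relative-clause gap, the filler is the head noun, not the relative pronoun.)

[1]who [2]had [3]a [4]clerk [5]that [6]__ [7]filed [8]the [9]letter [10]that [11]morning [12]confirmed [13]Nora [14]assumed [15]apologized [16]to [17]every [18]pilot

The marked gap is inside the relative clause, the subject of "filed".
Its filler is the head noun "clerk" (via "that"), at word 4.
(The other dependency links word 1 to a gap after word 14.)

4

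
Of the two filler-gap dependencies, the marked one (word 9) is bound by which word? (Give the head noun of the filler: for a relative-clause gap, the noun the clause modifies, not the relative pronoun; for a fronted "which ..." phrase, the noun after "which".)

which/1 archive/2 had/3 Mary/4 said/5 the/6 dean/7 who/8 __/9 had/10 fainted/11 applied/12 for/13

The marked gap is inside the relative clause, the subject of "fainted".
Its filler is the head noun "dean" (via "who"), at word 7.
(The other dependency links word 2 to a gap after word 13.)

7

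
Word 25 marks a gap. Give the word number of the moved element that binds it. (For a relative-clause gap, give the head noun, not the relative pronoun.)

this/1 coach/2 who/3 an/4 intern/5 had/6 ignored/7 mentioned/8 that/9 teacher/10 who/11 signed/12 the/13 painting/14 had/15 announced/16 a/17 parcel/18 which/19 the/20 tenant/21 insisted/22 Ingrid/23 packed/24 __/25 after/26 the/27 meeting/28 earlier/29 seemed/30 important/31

18

The gap at 25 is the object of "packed", inside a relative clause.
The relative pronoun is "which" (word 19); it is bound by the head noun immediately before it.
Its filler is the head noun "parcel", at word 18.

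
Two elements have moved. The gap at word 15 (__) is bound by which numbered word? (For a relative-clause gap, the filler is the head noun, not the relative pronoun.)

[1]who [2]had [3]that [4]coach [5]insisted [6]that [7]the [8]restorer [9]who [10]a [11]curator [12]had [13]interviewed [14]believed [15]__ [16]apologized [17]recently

The marked gap is the subject of "apologized".
Its filler is the fronted wh-phrase "who", at word 1.
(The other dependency links word 8 to a gap after word 13.)

1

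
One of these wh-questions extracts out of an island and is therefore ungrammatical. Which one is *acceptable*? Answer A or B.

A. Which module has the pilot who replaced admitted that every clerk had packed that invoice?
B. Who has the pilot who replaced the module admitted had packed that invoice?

In A, the wh-phrase is extracted from inside a complex-NP island (relative clause) (introduced by "who"), which blocks movement.
In B, the extraction path crosses only that-complement boundaries, which are transparent.
So B is grammatical.

B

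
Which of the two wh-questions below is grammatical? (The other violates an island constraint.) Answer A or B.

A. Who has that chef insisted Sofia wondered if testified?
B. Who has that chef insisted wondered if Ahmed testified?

B

In A, the wh-phrase is extracted from inside a wh-island (introduced by "if"), which blocks movement.
In B, the extraction path crosses only that-complement boundaries, which are transparent.
So B is grammatical.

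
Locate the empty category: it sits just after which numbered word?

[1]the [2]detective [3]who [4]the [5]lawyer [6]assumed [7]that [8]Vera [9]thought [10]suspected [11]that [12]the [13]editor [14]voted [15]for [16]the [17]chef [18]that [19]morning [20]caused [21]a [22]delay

9

The displaced element is "the detective" (word 2).
It is linked across 2 clause boundaries (that → Ø).
It functions as the subject of "suspected", so the gap sits immediately after word 9 ("thought").
Base order: The lawyer assumed that Vera thought that the detective suspected that the editor voted for the chef that morning.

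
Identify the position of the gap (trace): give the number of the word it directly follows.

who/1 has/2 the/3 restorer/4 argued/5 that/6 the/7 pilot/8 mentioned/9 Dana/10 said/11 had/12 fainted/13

11

The displaced element is "who" (word 1).
It is linked across 3 clause boundaries (that → Ø → Ø).
It functions as the subject of "fainted", so the gap sits immediately after word 11 ("said").
Base order: The restorer has argued that the pilot mentioned Dana said that who had fainted.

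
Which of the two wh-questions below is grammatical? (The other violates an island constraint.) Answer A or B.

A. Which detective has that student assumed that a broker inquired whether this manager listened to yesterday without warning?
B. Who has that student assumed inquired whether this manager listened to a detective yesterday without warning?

B

In A, the wh-phrase is extracted from inside a wh-island (introduced by "whether"), which blocks movement.
In B, the extraction path crosses only that-complement boundaries, which are transparent.
So B is grammatical.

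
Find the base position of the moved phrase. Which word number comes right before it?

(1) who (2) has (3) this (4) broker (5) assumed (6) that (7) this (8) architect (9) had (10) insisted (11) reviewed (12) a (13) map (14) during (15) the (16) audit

The displaced element is "who" (word 1).
It is linked across 2 clause boundaries (that → Ø).
It functions as the subject of "reviewed", so the gap sits immediately after word 10 ("insisted").
Base order: This broker has assumed that this architect had insisted who reviewed a map during the audit.

10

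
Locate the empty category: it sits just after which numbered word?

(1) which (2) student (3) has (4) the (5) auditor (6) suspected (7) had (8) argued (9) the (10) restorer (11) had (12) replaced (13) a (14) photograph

6

The displaced element is "which student" (word 2).
It is linked across 1 clause boundary (Ø).
It functions as the subject of "argued", so the gap sits immediately after word 6 ("suspected").
Base order: The auditor has suspected that which student had argued the restorer had replaced a photograph.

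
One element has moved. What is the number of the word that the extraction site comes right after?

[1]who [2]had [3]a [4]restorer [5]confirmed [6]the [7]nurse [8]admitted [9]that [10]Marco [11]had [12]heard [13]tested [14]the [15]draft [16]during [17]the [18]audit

12

The displaced element is "who" (word 1).
It is linked across 3 clause boundaries (Ø → that → Ø).
It functions as the subject of "tested", so the gap sits immediately after word 12 ("heard").
Base order: A restorer had confirmed the nurse admitted that Marco had heard who tested the draft during the audit.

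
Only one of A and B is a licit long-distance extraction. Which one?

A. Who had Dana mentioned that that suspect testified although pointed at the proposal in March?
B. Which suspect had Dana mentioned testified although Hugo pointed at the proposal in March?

B

In A, the wh-phrase is extracted from inside an adjunct island (introduced by "although"), which blocks movement.
In B, the extraction path crosses only that-complement boundaries, which are transparent.
So B is grammatical.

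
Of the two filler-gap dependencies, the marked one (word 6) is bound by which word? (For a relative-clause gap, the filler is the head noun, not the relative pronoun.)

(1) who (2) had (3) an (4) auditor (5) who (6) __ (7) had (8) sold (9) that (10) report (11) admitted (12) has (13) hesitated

4

The marked gap is inside the relative clause, the subject of "sold".
Its filler is the head noun "auditor" (via "who"), at word 4.
(The other dependency links word 1 to a gap after word 11.)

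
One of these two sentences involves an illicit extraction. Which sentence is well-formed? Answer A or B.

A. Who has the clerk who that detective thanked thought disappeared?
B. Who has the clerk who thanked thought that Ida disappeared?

In B, the wh-phrase is extracted from inside a complex-NP island (relative clause) (introduced by "who"), which blocks movement.
In A, the extraction path crosses only that-complement boundaries, which are transparent.
So A is grammatical.

A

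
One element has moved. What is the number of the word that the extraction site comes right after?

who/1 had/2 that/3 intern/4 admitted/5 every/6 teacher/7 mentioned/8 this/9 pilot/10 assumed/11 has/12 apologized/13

The displaced element is "who" (word 1).
It is linked across 3 clause boundaries (Ø → Ø → Ø).
It functions as the subject of "apologized", so the gap sits immediately after word 11 ("assumed").
Base order: That intern had admitted every teacher mentioned this pilot assumed that who has apologized.

11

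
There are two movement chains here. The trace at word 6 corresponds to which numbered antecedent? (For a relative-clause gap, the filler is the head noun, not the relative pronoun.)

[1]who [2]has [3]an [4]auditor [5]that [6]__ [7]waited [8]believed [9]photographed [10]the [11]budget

The marked gap is inside the relative clause, the subject of "waited".
Its filler is the head noun "auditor" (via "that"), at word 4.
(The other dependency links word 1 to a gap after word 8.)

4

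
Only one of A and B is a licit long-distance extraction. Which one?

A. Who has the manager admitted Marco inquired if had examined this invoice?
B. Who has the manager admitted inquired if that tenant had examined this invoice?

B

In A, the wh-phrase is extracted from inside a wh-island (introduced by "if"), which blocks movement.
In B, the extraction path crosses only that-complement boundaries, which are transparent.
So B is grammatical.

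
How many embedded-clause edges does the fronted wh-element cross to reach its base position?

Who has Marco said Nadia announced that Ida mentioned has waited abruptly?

"who" is extracted from the subject of "waited".
Boundaries crossed, outermost first: [Ø], [that], [Ø] — 3 in total.

3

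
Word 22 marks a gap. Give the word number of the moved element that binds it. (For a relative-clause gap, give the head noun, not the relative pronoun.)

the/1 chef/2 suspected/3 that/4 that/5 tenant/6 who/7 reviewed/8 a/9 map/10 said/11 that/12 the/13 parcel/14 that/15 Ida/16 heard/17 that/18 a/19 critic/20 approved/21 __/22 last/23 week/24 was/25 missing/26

14

The gap at 22 is the object of "approved", inside a relative clause.
The relative pronoun is "that" (word 15); it is bound by the head noun immediately before it.
Its filler is the head noun "parcel", at word 14.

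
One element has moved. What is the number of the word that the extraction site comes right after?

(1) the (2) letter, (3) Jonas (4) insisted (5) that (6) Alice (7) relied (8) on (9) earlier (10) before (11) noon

8

The displaced element is "the letter" (word 2).
It is linked across 1 clause boundary (that).
It functions as the object of the preposition "on" of "relied", so the gap sits immediately after word 8 ("on").
Base order: Jonas insisted that Alice relied on the letter earlier before noon.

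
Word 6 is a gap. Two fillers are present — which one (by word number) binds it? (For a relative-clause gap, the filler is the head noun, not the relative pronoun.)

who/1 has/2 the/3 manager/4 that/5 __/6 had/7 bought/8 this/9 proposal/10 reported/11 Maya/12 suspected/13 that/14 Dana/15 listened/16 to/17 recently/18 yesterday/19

4

The marked gap is inside the relative clause, the subject of "bought".
Its filler is the head noun "manager" (via "that"), at word 4.
(The other dependency links word 1 to a gap after word 17.)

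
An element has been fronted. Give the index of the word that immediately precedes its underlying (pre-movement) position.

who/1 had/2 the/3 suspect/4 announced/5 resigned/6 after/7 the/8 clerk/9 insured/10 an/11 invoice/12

5

The displaced element is "who" (word 1).
It is linked across 1 clause boundary (Ø).
It functions as the subject of "resigned", so the gap sits immediately after word 5 ("announced").
Base order: The suspect had announced that who resigned after the clerk insured an invoice.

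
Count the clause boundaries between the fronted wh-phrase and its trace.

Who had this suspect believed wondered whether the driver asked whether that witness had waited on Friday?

1

"who" is extracted from the subject of "wondered".
Boundaries crossed, outermost first: [Ø] — 1 in total.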